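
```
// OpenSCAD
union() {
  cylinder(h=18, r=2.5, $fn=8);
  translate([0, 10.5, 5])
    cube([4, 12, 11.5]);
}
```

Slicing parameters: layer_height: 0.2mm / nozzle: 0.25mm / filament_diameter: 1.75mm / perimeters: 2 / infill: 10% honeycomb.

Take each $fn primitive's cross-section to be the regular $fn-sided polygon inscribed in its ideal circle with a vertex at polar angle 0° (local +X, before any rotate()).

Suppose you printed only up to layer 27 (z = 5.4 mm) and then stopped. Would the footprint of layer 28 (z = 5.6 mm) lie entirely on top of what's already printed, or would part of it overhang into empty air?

Compare the two slices. At z = 5.4: the r=2.5 cylinder gives a regular 8-gon of circumradius 2.5 (constant along its height) (area = (8/2)·2.500²·sin(360°/8) = 17.68 mm²); the cube at (0, 10.5) (footprint 4×12) is included at this height (area 48.00 mm²); Combining (union): the 2 present regions are separate (no shared area or edge), so areas and boundary lengths simply add and each stays a separate island — area = 65.68 mm². At z = 5.6: the r=2.5 cylinder gives a regular 8-gon of circumradius 2.5 (constant along its height) (area = (8/2)·2.500²·sin(360°/8) = 17.68 mm²); the cube at (0, 10.5) (footprint 4×12) is included at this height (area 48.00 mm²); Merging all regions: the 2 present regions are separate (no shared area or edge), so areas and boundary lengths simply add and each stays a separate island — area = 65.68 mm². Checking containment: the cross-section at z = 5.6 is a subset of the cross-section at z = 5.4.

entirely on top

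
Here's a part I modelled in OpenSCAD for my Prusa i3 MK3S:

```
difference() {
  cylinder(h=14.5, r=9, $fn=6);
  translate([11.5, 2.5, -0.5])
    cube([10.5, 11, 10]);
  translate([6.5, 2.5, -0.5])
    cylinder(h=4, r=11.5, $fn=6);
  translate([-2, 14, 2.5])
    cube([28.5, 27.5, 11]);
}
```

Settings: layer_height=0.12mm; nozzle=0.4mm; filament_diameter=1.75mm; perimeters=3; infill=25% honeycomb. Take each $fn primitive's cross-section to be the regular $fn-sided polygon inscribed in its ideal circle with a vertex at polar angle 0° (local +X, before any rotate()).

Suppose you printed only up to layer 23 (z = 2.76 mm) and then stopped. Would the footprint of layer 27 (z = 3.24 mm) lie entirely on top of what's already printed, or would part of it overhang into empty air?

Compare the two slices. At z = 2.76: the r=9 cylinder contributes a regular 6-gon of circumradius 9 (area = (6/2)·9.000²·sin(360°/6) = 210.44 mm²); the cube at (11.5, 2.5) is present — its section is the full 10.5×11 rectangle (area 115.50 mm²); the r=11.5 cylinder at (6.5, 2.5) gives a regular 6-gon of circumradius 11.5 (constant along its height) (area = (6/2)·11.500²·sin(360°/6) = 343.60 mm²); the cube at (-2, 14) (footprint 28.5×27.5) is included at this height (area 783.75 mm²); Taking the first minus the rest: starting from the r=9 cylinder (210.44 mm²), the 10.5×11 cube at (11.5, 2.5) misses the remaining region (no effect); the r=11.5 cylinder at (6.5, 2.5) partially overlaps it — only the 143.23 mm² overlap (of its 343.60 mm²) is removed, clipping the outline; the 28.5×27.5 cube at (-2, 14) misses the remaining region (no effect) — area = 67.22 mm². At z = 3.24: the r=9 cylinder gives a regular 6-gon of circumradius 9 (constant along its height) (area = (6/2)·9.000²·sin(360°/6) = 210.44 mm²); the cube at (11.5, 2.5) (footprint 10.5×11) is included at this height (area 115.50 mm²); the r=11.5 cylinder at (6.5, 2.5) gives a regular 6-gon of circumradius 11.5 (constant along its height) (area = (6/2)·11.500²·sin(360°/6) = 343.60 mm²); the cube at (-2, 14) (footprint 28.5×27.5) is included at this height (area 783.75 mm²); Subtracting the remaining from the first: starting from the r=9 cylinder (210.44 mm²), the 10.5×11 cube at (11.5, 2.5) misses the remaining region (no effect); the r=11.5 cylinder at (6.5, 2.5) partially overlaps it — only the 143.23 mm² overlap (of its 343.60 mm²) is removed, clipping the outline; the 28.5×27.5 cube at (-2, 14) misses the remaining region (no effect) — area = 67.22 mm². Checking containment: the cross-section at z = 3.24 is a subset of the cross-section at z = 2.76.

entirely on top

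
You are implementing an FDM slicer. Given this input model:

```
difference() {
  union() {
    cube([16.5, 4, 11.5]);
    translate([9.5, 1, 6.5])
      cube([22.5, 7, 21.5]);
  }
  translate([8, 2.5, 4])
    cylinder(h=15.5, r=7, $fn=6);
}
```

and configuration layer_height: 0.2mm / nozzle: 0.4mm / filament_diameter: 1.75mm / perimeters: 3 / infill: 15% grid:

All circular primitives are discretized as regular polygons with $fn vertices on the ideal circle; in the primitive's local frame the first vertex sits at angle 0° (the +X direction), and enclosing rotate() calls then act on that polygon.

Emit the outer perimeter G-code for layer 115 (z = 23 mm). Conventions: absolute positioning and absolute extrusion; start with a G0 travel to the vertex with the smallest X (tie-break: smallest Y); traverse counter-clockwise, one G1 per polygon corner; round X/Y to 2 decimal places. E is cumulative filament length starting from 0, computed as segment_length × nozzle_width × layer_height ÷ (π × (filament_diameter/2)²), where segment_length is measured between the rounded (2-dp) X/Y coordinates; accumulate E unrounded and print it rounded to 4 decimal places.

At z = 23 mm: the cube is not intersected at this z (z outside [0, 11.5]); the cube at (9.5, 1) is present — its section is the full 22.5×7 rectangle; Taking the union: only the 22.5×7 cube at (9.5, 1) is present, so the union is just that shape — 1 connected region; the cylinder at (8, 2.5) is not intersected at this z (z outside [4, 19.5]); After the difference (first − rest): none of the subtracted shapes is present at this height, so the result so far is unchanged — 1 connected region. The outline is a single polygon with 4 vertices. Extrusion per mm of travel: 0.4 × 0.2 / (π × 0.875²) = 0.033260. Accumulating E over each segment gives final E = 1.9623.

G0 X9.50 Y1.00 Z23.00
G1 X32.00 Y1.00 E0.7484
G1 X32.00 Y8.00 E0.9812
G1 X9.50 Y8.00 E1.7295
G1 X9.50 Y1.00 E1.9623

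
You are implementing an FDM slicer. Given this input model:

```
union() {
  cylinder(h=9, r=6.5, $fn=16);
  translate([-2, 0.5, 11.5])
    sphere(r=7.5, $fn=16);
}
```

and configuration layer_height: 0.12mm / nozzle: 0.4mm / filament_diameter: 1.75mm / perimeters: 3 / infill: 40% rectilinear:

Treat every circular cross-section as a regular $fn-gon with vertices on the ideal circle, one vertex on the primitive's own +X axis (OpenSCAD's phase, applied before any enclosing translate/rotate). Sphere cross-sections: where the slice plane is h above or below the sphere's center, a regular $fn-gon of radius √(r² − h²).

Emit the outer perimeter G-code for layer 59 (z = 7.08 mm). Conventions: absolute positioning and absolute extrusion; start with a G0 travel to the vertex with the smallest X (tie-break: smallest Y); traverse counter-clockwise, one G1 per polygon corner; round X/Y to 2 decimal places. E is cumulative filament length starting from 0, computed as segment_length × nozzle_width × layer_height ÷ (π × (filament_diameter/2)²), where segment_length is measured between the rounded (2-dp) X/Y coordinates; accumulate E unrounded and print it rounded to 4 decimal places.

At z = 7.08 mm: the r=6.5 cylinder gives a regular 16-gon of circumradius 6.5 (constant along its height); the r=7.5 sphere at (-2, 0.5) slices to a regular 16-gon of circumradius 6.059 (√(r²−h²) with h=4.42 from center); Combining (union): the regions partially overlap (shared area 94.83 mm²), so overlapping operands fuse into one piece — 1 connected region. The outline is a single polygon with 20 vertices. Extrusion per mm of travel: 0.4 × 0.12 / (π × 0.875²) = 0.019956. Accumulating E over each segment gives final E = 0.8683.

G0 X-8.06 Y0.50 Z7.08
G1 X-7.60 Y-1.82 E0.0472
G1 X-6.28 Y-3.78 E0.0944
G1 X-4.32 Y-5.10 E0.1415
G1 X-3.64 Y-5.23 E0.1553
G1 X-2.49 Y-6.01 E0.1831
G1 X0.00 Y-6.50 E0.2337
G1 X2.49 Y-6.01 E0.2843
G1 X4.60 Y-4.60 E0.3350
G1 X6.01 Y-2.49 E0.3856
G1 X6.50 Y0.00 E0.4363
G1 X6.01 Y2.49 E0.4869
G1 X4.60 Y4.60 E0.5376
G1 X2.49 Y6.01 E0.5882
G1 X0.00 Y6.50 E0.6389
G1 X-0.85 Y6.33 E0.6562
G1 X-2.00 Y6.56 E0.6796
G1 X-4.32 Y6.10 E0.7268
G1 X-6.28 Y4.78 E0.7739
G1 X-7.60 Y2.82 E0.8211
G1 X-8.06 Y0.50 E0.8683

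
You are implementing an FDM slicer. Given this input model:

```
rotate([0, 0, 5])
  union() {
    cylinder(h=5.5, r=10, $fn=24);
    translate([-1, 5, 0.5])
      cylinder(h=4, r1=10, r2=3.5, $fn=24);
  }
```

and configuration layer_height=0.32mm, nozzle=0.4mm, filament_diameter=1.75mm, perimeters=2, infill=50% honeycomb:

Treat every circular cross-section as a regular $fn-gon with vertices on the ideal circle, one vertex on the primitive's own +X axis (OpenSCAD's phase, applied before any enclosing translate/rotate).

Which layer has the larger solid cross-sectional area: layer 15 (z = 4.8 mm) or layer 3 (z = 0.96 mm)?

Layer 15 (z = 4.8): the cylinder: section is a regular 24-gon, circumradius r=10 (area = (24/2)·10.000²·sin(360°/24) = 310.58 mm²); the cone at (-1, 5) does not reach this height (z outside [0.5, 4.5]); Combining (union): only the r=10 cylinder is present, so the union is just that shape — area = 310.58 mm²; (rotated 5° about Z; rotation is an isometry so areas/perimeters/island counts are preserved). So its area = 310.58 mm². Layer 3 (z = 0.96): the cylinder: section is a regular 24-gon, circumradius r=10 (area = (24/2)·10.000²·sin(360°/24) = 310.58 mm²); the cone at (-1, 5) (r1=10→r2=3.5) has section circumradius 9.252 here — a regular 24-gon (area = (24/2)·9.252²·sin(360°/24) = 265.89 mm²); Merging all regions: the regions partially overlap — summed areas 576.47 mm² minus the doubly-counted overlap 190.72 mm² gives 385.75 mm² — area = 385.75 mm²; (whole slice rotated 5° about Z — lengths, areas and connectivity unchanged). So its area = 385.75 mm². Layer 3 is larger (385.75 vs 310.58 mm²).

layer 3 (z = 0.96 mm)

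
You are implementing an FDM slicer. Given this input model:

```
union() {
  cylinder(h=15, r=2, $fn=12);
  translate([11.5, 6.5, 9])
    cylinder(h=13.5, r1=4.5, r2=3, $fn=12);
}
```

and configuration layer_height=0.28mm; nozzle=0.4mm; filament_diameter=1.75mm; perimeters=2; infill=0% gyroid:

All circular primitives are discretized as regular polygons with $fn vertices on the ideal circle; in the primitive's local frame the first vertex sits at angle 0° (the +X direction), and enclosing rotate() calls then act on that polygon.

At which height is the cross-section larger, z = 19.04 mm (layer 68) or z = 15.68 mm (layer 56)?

layer 56 (z = 15.68 mm)

Layer 68 (z = 19.04): the cylinder is absent (z outside [0, 15]); the cone at (11.5, 6.5) (r1=4.5→r2=3) has section circumradius 3.384 here — a regular 12-gon (area = (12/2)·3.384²·sin(360°/12) = 34.36 mm²); Merging all regions: only the cone at (11.5, 6.5) is present, so the union is just that shape — area = 34.36 mm². So its area = 34.36 mm². Layer 56 (z = 15.68): the cylinder is absent (z outside [0, 15]); the cone at (11.5, 6.5): at t=0.495 of its height the radius interpolates to r₁+(r₂−r₁)t = 3.758, giving a regular 12-gon of that circumradius (area = (12/2)·3.758²·sin(360°/12) = 42.36 mm²); Merging all regions: only the cone at (11.5, 6.5) is present, so the union is just that shape — area = 42.36 mm². So its area = 42.36 mm². Layer 56 is larger (42.36 vs 34.36 mm²).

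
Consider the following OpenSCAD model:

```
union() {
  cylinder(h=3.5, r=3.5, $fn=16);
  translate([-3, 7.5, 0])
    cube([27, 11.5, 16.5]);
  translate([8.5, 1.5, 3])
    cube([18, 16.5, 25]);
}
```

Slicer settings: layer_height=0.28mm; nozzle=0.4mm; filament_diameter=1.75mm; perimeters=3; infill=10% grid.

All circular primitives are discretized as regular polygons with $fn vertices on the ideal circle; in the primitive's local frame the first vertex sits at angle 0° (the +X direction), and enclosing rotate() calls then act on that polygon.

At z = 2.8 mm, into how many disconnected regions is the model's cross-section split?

At z = 2.8 mm: the r=3.5 cylinder gives a regular 16-gon of circumradius 3.5 (constant along its height); the cube at (-3, 7.5) (footprint 27×11.5) is included at this height; the cube at (8.5, 1.5) does not reach this height (z outside [3, 28]); Merging all regions: the 2 present regions are separate (no shared area or edge), so areas and boundary lengths simply add and each stays a separate island — 2 connected regions. The result has 2 disconnected regions.

2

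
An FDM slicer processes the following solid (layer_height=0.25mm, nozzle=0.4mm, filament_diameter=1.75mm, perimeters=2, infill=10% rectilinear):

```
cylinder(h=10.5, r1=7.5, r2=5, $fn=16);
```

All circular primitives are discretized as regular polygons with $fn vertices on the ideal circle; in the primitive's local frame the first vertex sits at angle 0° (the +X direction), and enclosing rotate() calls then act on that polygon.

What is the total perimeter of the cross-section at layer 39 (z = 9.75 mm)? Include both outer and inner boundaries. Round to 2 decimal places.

At z = 9.75 mm: the cone: at t=0.929 of its height the radius interpolates to r₁+(r₂−r₁)t = 5.179, giving a regular 16-gon of that circumradius (perimeter = 2·16·5.179·sin(180°/16) = 32.33 mm). Overall, the cross-section is a single solid region. Total boundary length (outer) = 32.33 mm.

32.33 mm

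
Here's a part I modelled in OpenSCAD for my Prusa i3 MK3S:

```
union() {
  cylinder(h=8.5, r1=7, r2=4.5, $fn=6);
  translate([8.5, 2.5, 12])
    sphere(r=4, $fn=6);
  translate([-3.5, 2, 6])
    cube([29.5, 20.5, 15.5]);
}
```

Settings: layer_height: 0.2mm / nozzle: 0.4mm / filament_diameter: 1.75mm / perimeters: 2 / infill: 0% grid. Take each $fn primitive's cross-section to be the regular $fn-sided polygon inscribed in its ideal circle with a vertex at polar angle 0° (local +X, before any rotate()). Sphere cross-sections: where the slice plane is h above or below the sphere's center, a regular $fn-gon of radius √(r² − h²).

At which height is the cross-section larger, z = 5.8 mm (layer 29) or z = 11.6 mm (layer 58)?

layer 58 (z = 11.6 mm)

Layer 29 (z = 5.8): the cone (r1=7→r2=4.5) has section circumradius 5.294 here — a regular 6-gon (area = (6/2)·5.294²·sin(360°/6) = 72.82 mm²); the sphere at (8.5, 2.5) is not intersected at this z (|z−center|=6.200 > r=4); the cube at (-3.5, 2) is absent (z outside [6, 21.5]); Merging all regions: only the cone is present, so the union is just that shape — area = 72.82 mm². So its area = 72.82 mm². Layer 58 (z = 11.6): the cone does not reach this height (z outside [0, 8.5]); the r=4 sphere at (8.5, 2.5) slices to a regular 6-gon of circumradius 3.980 (√(r²−h²) with h=0.4 from center) (area = (6/2)·3.980²·sin(360°/6) = 41.15 mm²); the cube at (-3.5, 2) (footprint 29.5×20.5) is included at this height (area 604.75 mm²); Combining (union): the regions partially overlap — summed areas 645.90 mm² minus the doubly-counted overlap 24.41 mm² gives 621.49 mm² — area = 621.49 mm². So its area = 621.49 mm². Layer 58 is larger (621.49 vs 72.82 mm²).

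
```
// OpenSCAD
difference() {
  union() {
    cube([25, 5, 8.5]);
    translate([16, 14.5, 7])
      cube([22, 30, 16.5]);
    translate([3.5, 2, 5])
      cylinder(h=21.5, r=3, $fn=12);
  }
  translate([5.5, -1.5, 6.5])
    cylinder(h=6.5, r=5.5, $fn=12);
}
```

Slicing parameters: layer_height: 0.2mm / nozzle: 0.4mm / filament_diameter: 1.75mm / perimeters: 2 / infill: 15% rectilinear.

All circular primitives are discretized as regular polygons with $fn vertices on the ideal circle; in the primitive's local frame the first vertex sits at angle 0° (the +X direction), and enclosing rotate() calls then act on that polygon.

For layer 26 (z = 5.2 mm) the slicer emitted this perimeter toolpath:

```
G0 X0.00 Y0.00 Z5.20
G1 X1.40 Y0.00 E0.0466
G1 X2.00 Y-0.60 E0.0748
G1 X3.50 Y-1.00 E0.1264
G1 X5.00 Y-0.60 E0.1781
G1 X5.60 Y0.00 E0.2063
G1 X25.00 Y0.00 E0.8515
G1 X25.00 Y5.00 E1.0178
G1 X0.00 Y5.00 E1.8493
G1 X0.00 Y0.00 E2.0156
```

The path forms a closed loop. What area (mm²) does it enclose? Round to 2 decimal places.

127.76 mm²

Apply the shoelace formula to the sequence of (X, Y) vertices; enclosed area = 127.76 mm².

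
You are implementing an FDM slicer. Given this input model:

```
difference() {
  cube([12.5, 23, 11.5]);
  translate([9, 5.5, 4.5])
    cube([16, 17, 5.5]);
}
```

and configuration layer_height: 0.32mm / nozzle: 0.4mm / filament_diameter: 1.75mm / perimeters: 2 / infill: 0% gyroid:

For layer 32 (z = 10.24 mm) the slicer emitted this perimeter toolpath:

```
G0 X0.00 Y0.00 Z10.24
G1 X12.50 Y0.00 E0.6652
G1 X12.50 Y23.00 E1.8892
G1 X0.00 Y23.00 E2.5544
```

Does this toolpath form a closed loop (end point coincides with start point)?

Start point (G0): (0.00, 0.00). End point (last G1): the path does not return to the start — open.

no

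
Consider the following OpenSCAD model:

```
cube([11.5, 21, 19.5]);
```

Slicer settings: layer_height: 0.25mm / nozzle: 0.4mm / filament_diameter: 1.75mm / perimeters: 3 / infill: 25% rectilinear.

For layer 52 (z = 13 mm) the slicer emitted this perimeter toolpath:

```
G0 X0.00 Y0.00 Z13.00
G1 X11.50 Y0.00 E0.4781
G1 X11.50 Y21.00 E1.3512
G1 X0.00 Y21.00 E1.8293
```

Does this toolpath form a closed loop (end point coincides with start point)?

no

Start point (G0): (0.00, 0.00). End point (last G1): the path does not return to the start — open.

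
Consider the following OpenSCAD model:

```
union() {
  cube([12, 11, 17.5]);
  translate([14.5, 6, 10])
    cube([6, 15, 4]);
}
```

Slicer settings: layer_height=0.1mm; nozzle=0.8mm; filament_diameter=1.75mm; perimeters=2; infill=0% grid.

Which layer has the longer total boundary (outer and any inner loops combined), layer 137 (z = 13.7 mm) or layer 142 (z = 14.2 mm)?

layer 137 (z = 13.7 mm)

Layer 137 (z = 13.7): the 12×11 cube contributes its full rectangle (perimeter 46.00 mm); the cube at (14.5, 6) is present — its section is the full 6×15 rectangle (perimeter 42.00 mm); Merging all regions: the 2 present regions are separate (no shared area or edge), so areas and boundary lengths simply add and each stays a separate island — boundary = 88.00 mm. So its perimeter = 88.00 mm. Layer 142 (z = 14.2): the cube (footprint 12×11) is included at this height (perimeter 46.00 mm); the cube at (14.5, 6) is not intersected at this z (z outside [10, 14]); Merging all regions: only the 12×11 cube is present, so the union is just that shape — boundary = 46.00 mm. So its perimeter = 46.00 mm. Layer 137 is larger (88.00 vs 46.00 mm).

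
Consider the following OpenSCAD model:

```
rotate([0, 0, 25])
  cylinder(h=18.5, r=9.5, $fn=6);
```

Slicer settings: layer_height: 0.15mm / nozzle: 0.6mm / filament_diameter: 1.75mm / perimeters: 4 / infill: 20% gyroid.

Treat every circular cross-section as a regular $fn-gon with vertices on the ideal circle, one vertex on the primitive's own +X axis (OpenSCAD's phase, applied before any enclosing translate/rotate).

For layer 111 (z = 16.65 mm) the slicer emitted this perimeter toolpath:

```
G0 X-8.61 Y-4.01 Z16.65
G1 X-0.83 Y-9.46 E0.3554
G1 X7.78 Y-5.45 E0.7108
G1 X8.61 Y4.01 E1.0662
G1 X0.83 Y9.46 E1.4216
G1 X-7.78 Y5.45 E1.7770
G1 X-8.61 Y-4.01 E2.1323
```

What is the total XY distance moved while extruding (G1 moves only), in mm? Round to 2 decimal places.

Sum the Euclidean lengths of each G1 segment: total = 56.99 mm.

56.99 mm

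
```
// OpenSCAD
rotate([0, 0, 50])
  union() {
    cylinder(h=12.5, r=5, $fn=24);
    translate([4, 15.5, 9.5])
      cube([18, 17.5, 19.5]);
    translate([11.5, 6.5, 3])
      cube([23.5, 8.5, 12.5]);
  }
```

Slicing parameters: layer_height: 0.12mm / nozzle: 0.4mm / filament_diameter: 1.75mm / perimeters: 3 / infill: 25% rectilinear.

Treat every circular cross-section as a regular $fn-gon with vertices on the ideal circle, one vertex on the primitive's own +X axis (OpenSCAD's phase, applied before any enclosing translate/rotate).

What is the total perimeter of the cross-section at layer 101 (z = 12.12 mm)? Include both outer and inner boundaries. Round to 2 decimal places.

166.33 mm

At z = 12.12 mm: the r=5 cylinder gives a regular 24-gon of circumradius 5 (constant along its height) (perimeter = 2·24·5.000·sin(180°/24) = 31.33 mm); the cube at (4, 15.5) (footprint 18×17.5) is included at this height (perimeter 71.00 mm); the cube at (11.5, 6.5) is present — its section is the full 23.5×8.5 rectangle (perimeter 64.00 mm); Combining (union): the 3 present regions are separate (no shared area or edge), so areas and boundary lengths simply add and each stays a separate island — boundary = 166.33 mm; (whole slice rotated 50° about Z — lengths, areas and connectivity unchanged). Overall, the cross-section has 3 separate islands. Total boundary length (outer) = 166.33 mm.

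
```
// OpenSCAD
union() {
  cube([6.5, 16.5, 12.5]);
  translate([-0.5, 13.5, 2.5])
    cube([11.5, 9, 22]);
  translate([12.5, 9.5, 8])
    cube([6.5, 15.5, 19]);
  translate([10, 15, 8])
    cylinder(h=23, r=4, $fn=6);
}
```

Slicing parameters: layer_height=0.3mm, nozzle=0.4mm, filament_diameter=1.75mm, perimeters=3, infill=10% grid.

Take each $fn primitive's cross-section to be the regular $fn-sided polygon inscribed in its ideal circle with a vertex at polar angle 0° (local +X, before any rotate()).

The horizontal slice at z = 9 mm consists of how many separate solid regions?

1

At z = 9 mm: the cube (footprint 6.5×16.5) is included at this height; the cube at (-0.5, 13.5) (footprint 11.5×9) is included at this height; the 6.5×15.5 cube at (12.5, 9.5) contributes its full rectangle; the r=4 cylinder at (10, 15) gives a regular 6-gon of circumradius 4 (constant along its height); Merging all regions: the regions partially overlap (shared area 44.10 mm²), so overlapping operands fuse into one piece — 1 connected region. The result has 1 disconnected region.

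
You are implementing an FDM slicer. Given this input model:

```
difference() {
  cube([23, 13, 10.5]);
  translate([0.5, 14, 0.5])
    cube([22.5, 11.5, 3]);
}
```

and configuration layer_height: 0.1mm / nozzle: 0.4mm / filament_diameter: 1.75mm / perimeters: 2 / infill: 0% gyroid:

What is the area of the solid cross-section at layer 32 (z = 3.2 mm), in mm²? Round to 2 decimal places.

299.00 mm²

At z = 3.2 mm: the cube (footprint 23×13) is included at this height (area 299.00 mm²); the cube at (0.5, 14) is present — its section is the full 22.5×11.5 rectangle (area 258.75 mm²); After the difference (first − rest): starting from the 23×13 cube (299.00 mm²), the 22.5×11.5 cube at (0.5, 14) misses the remaining region (no effect) — area = 299.00 mm². Overall, the cross-section is a single solid region. Net area = 299.00 mm².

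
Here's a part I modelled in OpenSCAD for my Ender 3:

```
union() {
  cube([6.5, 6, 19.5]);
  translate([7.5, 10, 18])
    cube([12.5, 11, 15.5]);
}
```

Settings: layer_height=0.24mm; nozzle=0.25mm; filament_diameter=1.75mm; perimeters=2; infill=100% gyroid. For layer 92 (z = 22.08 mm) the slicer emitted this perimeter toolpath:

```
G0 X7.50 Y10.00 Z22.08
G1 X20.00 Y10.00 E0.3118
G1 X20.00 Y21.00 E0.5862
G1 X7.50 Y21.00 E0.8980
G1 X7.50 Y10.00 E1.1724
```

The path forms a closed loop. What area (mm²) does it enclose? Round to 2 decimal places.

137.50 mm²

Apply the shoelace formula to the sequence of (X, Y) vertices; enclosed area = 137.50 mm².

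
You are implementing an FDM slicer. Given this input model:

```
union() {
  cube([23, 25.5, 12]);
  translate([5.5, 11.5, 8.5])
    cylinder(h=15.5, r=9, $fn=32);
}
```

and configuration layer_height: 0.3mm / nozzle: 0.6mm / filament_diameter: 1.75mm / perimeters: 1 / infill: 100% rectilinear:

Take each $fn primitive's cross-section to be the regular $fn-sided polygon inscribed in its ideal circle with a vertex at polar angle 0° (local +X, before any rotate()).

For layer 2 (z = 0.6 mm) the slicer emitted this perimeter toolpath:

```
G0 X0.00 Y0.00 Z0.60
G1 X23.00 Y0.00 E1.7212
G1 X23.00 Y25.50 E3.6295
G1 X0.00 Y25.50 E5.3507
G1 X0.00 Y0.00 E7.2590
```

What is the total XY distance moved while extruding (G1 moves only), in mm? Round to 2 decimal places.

97.00 mm

Sum the Euclidean lengths of each G1 segment: total = 97.00 mm.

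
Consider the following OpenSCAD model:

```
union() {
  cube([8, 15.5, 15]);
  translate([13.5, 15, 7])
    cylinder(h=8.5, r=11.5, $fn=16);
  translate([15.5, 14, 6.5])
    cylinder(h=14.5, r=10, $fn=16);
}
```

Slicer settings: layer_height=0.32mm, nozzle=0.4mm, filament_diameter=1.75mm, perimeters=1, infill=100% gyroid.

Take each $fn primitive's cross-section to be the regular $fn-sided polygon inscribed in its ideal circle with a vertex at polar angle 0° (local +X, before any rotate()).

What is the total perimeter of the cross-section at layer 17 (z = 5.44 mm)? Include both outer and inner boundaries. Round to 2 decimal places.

At z = 5.44 mm: the cube (footprint 8×15.5) is included at this height (perimeter 47.00 mm); the cylinder at (13.5, 15) is absent (z outside [7, 15.5]); the cylinder at (15.5, 14) is not intersected at this z (z outside [6.5, 21]); Merging all regions: only the 8×15.5 cube is present, so the union is just that shape — boundary = 47.00 mm. Overall, the cross-section is a single solid region. Total boundary length (outer) = 47.00 mm.

47.00 mm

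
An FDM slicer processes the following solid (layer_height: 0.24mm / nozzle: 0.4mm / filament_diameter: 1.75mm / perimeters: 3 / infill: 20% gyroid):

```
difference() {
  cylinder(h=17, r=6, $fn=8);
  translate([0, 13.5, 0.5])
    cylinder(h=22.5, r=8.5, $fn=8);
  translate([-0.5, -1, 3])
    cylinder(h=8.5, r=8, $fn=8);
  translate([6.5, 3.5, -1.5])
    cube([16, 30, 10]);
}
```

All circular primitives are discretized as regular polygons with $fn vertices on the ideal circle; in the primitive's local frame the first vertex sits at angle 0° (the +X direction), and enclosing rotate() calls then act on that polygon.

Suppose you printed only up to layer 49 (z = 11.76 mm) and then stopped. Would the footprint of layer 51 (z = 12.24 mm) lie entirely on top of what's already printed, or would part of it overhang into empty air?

entirely on top

Compare the two slices. At z = 11.76: the cylinder: section is a regular 8-gon, circumradius r=6 (area = (8/2)·6.000²·sin(360°/8) = 101.82 mm²); the cylinder at (0, 13.5): section is a regular 8-gon, circumradius r=8.5 (area = (8/2)·8.500²·sin(360°/8) = 204.35 mm²); the cylinder at (-0.5, -1) does not reach this height (z outside [3, 11.5]); the cube at (6.5, 3.5) is absent (z outside [-1.5, 8.5]); Subtracting the remaining from the first: starting from the r=6 cylinder (101.82 mm²), the r=8.5 cylinder at (0, 13.5) partially overlaps it — only the 1.21 mm² overlap (of its 204.35 mm²) is removed, clipping the outline — area = 100.62 mm². At z = 12.24: the r=6 cylinder gives a regular 8-gon of circumradius 6 (constant along its height) (area = (8/2)·6.000²·sin(360°/8) = 101.82 mm²); the r=8.5 cylinder at (0, 13.5) contributes a regular 8-gon of circumradius 8.5 (area = (8/2)·8.500²·sin(360°/8) = 204.35 mm²); the cylinder at (-0.5, -1) is absent (z outside [3, 11.5]); the cube at (6.5, 3.5) is absent (z outside [-1.5, 8.5]); After the difference (first − rest): starting from the r=6 cylinder (101.82 mm²), the r=8.5 cylinder at (0, 13.5) partially overlaps it — only the 1.21 mm² overlap (of its 204.35 mm²) is removed, clipping the outline — area = 100.62 mm². Checking containment: the cross-section at z = 12.24 is a subset of the cross-section at z = 11.76.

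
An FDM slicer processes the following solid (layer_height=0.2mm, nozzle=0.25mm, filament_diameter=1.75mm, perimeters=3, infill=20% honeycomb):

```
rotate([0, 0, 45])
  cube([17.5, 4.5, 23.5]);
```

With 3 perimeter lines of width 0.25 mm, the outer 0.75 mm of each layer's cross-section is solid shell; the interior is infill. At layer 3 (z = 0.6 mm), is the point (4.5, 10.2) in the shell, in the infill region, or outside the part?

At z = 0.6 mm: the 17.5×4.5 cube contributes its full rectangle; (whole slice rotated 45° about Z — lengths, areas and connectivity unchanged). Overall, the cross-section is a single solid region. Undo the 45° rotation: the query point maps to (10.394, 4.031) in the un-rotated model frame. The nearest boundary edge runs (17.50, 4.50)→(0.00, 4.50); distance from the point to it = 0.47 mm. The point is inside the cross-section, 0.47 mm from the nearest boundary — within the 0.75 mm shell band (3 × 0.25).

shell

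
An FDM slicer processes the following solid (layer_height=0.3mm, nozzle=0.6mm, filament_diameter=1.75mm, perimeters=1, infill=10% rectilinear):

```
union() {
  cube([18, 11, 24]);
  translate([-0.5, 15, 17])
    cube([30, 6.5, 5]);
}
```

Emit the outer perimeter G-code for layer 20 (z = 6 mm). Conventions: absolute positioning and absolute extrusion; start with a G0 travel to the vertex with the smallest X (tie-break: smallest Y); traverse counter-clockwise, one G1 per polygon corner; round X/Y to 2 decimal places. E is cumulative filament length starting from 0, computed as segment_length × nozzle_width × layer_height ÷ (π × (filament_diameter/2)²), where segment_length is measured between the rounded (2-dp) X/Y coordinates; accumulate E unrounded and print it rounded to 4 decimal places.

At z = 6 mm: the cube (footprint 18×11) is included at this height; the cube at (-0.5, 15) is not intersected at this z (z outside [17, 22]); Combining (union): only the 18×11 cube is present, so the union is just that shape — 1 connected region. The outline is a single polygon with 4 vertices. Extrusion per mm of travel: 0.6 × 0.3 / (π × 0.875²) = 0.074835. Accumulating E over each segment gives final E = 4.3404.

G0 X0.00 Y0.00 Z6.00
G1 X18.00 Y0.00 E1.3470
G1 X18.00 Y11.00 E2.1702
G1 X0.00 Y11.00 E3.5173
G1 X0.00 Y0.00 E4.3404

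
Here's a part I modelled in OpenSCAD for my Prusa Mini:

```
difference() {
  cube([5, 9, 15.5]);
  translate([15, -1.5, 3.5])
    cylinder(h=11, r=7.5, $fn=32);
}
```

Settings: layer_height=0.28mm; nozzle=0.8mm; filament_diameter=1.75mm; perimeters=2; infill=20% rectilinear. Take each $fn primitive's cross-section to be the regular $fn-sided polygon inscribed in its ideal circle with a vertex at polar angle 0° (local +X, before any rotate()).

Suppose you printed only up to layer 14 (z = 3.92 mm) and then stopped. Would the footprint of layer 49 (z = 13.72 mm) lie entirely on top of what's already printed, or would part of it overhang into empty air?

Compare the two slices. At z = 3.92: the cube is present — its section is the full 5×9 rectangle (area 45.00 mm²); the r=7.5 cylinder at (15, -1.5) contributes a regular 32-gon of circumradius 7.5 (area = (32/2)·7.500²·sin(360°/32) = 175.58 mm²); After the difference (first − rest): starting from the 5×9 cube (45.00 mm²), the r=7.5 cylinder at (15, -1.5) misses the remaining region (no effect) — area = 45.00 mm². At z = 13.72: the cube is present — its section is the full 5×9 rectangle (area 45.00 mm²); the r=7.5 cylinder at (15, -1.5) gives a regular 32-gon of circumradius 7.5 (constant along its height) (area = (32/2)·7.500²·sin(360°/32) = 175.58 mm²); After the difference (first − rest): starting from the 5×9 cube (45.00 mm²), the r=7.5 cylinder at (15, -1.5) misses the remaining region (no effect) — area = 45.00 mm². Checking containment: the cross-section at z = 13.72 is a subset of the cross-section at z = 3.92.

entirely on top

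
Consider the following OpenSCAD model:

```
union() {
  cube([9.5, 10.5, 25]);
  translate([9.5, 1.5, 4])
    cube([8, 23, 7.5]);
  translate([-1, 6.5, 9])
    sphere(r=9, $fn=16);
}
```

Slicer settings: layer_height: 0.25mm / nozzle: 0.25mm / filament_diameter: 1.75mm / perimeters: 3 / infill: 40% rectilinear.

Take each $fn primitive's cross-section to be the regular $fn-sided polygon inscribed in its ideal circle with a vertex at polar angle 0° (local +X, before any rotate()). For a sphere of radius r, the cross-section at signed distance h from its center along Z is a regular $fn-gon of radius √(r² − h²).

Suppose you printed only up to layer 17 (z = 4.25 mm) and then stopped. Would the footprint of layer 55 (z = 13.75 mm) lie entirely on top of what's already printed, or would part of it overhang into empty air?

Compare the two slices. At z = 4.25: the 9.5×10.5 cube contributes its full rectangle (area 99.75 mm²); the 8×23 cube at (9.5, 1.5) contributes its full rectangle (area 184.00 mm²); the r=9 sphere at (-1, 6.5) slices to a regular 16-gon of circumradius 7.644 (√(r²−h²) with h=4.75 from center) (area = (16/2)·7.644²·sin(360°/16) = 178.90 mm²); Taking the union: the regions partially overlap — summed areas 462.65 mm² minus the doubly-counted overlap 60.21 mm² gives 402.45 mm² — area = 402.45 mm². At z = 13.75: the cube is present — its section is the full 9.5×10.5 rectangle (area 99.75 mm²); the cube at (9.5, 1.5) is not intersected at this z (z outside [4, 11.5]); the r=9 sphere at (-1, 6.5) contributes a regular 16-gon of circumradius √(9²−4.75²) = 7.644 (area = (16/2)·7.644²·sin(360°/16) = 178.90 mm²); Combining (union): the regions partially overlap — summed areas 278.65 mm² minus the doubly-counted overlap 60.21 mm² gives 218.45 mm² — area = 218.45 mm². Checking containment: the cross-section at z = 13.75 is a subset of the cross-section at z = 4.25.

entirely on top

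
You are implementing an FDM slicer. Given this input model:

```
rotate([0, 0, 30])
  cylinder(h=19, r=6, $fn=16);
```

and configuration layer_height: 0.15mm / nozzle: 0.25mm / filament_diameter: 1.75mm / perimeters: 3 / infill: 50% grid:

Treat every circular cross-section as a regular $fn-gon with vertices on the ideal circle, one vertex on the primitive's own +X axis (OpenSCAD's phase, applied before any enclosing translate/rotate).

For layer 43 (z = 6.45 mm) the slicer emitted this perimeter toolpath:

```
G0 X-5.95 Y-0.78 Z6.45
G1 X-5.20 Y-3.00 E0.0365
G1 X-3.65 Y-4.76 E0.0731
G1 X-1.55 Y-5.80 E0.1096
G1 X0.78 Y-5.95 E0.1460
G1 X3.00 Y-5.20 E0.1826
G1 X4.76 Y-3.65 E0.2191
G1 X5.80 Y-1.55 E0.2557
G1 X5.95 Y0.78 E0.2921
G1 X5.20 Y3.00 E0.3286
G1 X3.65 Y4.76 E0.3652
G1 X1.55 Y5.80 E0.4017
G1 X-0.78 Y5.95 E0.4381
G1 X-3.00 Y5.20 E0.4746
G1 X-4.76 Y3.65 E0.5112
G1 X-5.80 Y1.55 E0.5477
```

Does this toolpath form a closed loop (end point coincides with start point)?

Start point (G0): (-5.95, -0.78). End point (last G1): the path does not return to the start — open.

no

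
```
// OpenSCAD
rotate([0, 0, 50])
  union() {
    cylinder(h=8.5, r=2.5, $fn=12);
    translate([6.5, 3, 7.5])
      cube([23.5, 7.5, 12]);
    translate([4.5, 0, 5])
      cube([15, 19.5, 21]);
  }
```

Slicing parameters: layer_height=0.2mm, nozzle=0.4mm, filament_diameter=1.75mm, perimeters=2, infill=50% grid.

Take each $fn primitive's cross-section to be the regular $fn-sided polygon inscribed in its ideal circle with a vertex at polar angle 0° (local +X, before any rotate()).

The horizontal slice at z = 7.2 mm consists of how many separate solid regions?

2

At z = 7.2 mm: the r=2.5 cylinder gives a regular 12-gon of circumradius 2.5 (constant along its height); the cube at (6.5, 3) does not reach this height (z outside [7.5, 19.5]); the 15×19.5 cube at (4.5, 0) contributes its full rectangle; Merging all regions: the 2 present regions are separate (no shared area or edge), so areas and boundary lengths simply add and each stays a separate island — 2 connected regions; (rotated 50° about Z; rotation is an isometry so areas/perimeters/island counts are preserved). The result has 2 disconnected regions.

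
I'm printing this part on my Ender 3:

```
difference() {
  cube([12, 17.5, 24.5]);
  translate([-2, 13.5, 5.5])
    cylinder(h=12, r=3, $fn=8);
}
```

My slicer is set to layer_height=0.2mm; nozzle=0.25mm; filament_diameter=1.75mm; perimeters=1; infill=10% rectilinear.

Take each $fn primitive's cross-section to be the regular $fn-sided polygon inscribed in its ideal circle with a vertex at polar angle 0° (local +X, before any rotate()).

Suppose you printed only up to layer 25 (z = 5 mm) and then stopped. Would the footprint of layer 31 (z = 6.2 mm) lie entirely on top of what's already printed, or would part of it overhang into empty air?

entirely on top

Compare the two slices. At z = 5: the 12×17.5 cube contributes its full rectangle (area 210.00 mm²); the cylinder at (-2, 13.5) is not intersected at this z (z outside [5.5, 17.5]); Subtracting the remaining from the first: none of the subtracted shapes is present at this height, so the 12×17.5 cube is unchanged — area = 210.00 mm². At z = 6.2: the cube is present — its section is the full 12×17.5 rectangle (area 210.00 mm²); the r=3 cylinder at (-2, 13.5) contributes a regular 8-gon of circumradius 3 (area = (8/2)·3.000²·sin(360°/8) = 25.46 mm²); Taking the first minus the rest: starting from the 12×17.5 cube (210.00 mm²), the r=3 cylinder at (-2, 13.5) partially overlaps it — only the 2.38 mm² overlap (of its 25.46 mm²) is removed, clipping the outline — area = 207.62 mm². Checking containment: the cross-section at z = 6.2 is a subset of the cross-section at z = 5.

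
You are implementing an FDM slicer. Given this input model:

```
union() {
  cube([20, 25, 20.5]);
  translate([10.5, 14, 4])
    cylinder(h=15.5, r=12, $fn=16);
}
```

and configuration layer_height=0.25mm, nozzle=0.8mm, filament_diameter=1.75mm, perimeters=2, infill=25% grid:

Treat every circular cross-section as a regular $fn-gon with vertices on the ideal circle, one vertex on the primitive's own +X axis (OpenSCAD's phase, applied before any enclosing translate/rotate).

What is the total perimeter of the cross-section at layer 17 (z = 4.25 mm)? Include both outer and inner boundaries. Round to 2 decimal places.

At z = 4.25 mm: the 20×25 cube contributes its full rectangle (perimeter 90.00 mm); the cylinder at (10.5, 14): section is a regular 16-gon, circumradius r=12 (perimeter = 2·16·12.000·sin(180°/16) = 74.91 mm); Combining (union): the regions partially overlap (shared area 403.22 mm²), so the edge portions inside another operand are dropped and the merged outline is re-measured after clipping — boundary = 91.91 mm. Overall, the cross-section is a single solid region. Total boundary length (outer) = 91.91 mm.

91.91 mm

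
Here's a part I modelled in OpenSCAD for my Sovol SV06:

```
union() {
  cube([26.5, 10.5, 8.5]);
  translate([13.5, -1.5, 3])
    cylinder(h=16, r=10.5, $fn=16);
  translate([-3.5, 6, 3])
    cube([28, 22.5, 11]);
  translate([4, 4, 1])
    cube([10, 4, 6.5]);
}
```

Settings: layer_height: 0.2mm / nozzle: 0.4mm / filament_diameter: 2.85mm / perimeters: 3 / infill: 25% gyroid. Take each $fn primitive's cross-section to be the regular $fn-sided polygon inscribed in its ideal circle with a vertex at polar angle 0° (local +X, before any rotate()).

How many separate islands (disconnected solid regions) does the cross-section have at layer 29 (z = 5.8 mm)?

At z = 5.8 mm: the cube is present — its section is the full 26.5×10.5 rectangle; the cylinder at (13.5, -1.5): section is a regular 16-gon, circumradius r=10.5; the cube at (-3.5, 6) is present — its section is the full 28×22.5 rectangle; the cube at (4, 4) (footprint 10×4) is included at this height; Merging all regions: the regions partially overlap (shared area 287.96 mm²), so overlapping operands fuse into one piece — 1 connected region. Overall, the cross-section is a single solid region. Island count = 1.

1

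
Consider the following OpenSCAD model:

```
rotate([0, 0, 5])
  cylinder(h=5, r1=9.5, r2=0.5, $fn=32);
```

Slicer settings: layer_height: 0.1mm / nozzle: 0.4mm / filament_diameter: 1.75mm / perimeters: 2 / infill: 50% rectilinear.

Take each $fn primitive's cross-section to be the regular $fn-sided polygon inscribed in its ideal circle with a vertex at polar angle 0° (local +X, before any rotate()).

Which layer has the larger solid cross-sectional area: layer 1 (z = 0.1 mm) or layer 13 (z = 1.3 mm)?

layer 1 (z = 0.1 mm)

Layer 1 (z = 0.1): the cone (r1=9.5→r2=0.5) has section circumradius 9.320 here — a regular 32-gon (area = (32/2)·9.320²·sin(360°/32) = 271.14 mm²); (whole slice rotated 5° about Z — lengths, areas and connectivity unchanged). So its area = 271.14 mm². Layer 13 (z = 1.3): the cone contributes a regular 32-gon of circumradius 7.160 (interpolated between r1=9.5 and r2=0.5 at t=0.260) (area = (32/2)·7.160²·sin(360°/32) = 160.02 mm²); (rotated 5° about Z; rotation is an isometry so areas/perimeters/island counts are preserved). So its area = 160.02 mm². Layer 1 is larger (271.14 vs 160.02 mm²).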